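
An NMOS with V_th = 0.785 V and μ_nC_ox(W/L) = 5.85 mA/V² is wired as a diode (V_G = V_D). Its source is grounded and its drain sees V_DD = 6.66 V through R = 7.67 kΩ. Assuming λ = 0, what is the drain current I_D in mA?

I_D = 0.702 mA

With gate tied to drain, V_GS = V_DS ≥ V_GS − V_th, so the device is in saturation.
KCL at the drain: ½ k_n (V_GS − V_th)² = (V_DD − V_GS)/R.
Let x = V_GS − 0.785. Then 22.4 x² + x − 5.875 = 0, giving x = 0.49 V (positive root), so V_GS = 1.27 V.
I_D = (V_DD − V_GS)/R = (6.66 − 1.27) / 7.67 = 0.702 mA.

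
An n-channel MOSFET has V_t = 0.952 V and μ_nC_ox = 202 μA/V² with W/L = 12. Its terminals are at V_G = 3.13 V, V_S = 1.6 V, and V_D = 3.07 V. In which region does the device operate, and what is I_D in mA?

Saturation; I_D = 0.405 mA

V_GS = V_G − V_S = 3.13 − 1.6 = 1.53 V; V_DS = V_D − V_S = 3.07 − 1.6 = 1.47 V.
k_n = μ_nC_ox · (W/L) = 2.424 mA/V².
V_ov = V_GS − V_t = 1.53 − 0.952 = 0.578 V.
Since V_DS = 1.47 V ≥ V_ov = 0.578 V, the device is in saturation.
I_D = ½ k_n V_ov² = 0.5 × 2.424 × 0.578² = 0.405 mA.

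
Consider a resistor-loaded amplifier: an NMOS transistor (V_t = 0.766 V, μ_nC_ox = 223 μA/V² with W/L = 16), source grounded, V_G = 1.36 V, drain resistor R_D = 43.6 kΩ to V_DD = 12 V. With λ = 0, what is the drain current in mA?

I_D = 0.272 mA

V_GS = V_G = 1.36 V, so V_ov = 1.36 − 0.766 = 0.594 V.
k_n = μ_nC_ox · (W/L) = 3.568 mA/V².
Assume saturation: I_D = ½ k_n V_ov² = 0.5 × 3.568 × 0.594² = 0.629 mA, giving V_DS = V_DD − I_D R_D = 12 − 0.629 × 43.6 = -15.4 V.
But -15.4 V < V_ov = 0.594 V, so the device is actually in triode.
In triode I_D = k_n[V_ov V_DS − ½ V_DS²] and I_D = (V_DD − V_DS)/R_D. Equating: 77.8 V_DS² − 93.41 V_DS + 12 = 0, giving V_DS = 0.146 V (the root below V_ov).
I_D = (12 − 0.146) / 43.6 = 0.272 mA.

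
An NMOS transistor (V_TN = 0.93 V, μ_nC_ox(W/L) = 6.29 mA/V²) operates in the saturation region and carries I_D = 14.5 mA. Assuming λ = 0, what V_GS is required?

V_GS = 3.08 V

In saturation I_D = ½ k_n (V_GS − V_TN)², so V_GS − V_TN = √(2 I_D / k_n) = √(2 × 14.5 / 6.29) = 2.15 V.
V_GS = 0.93 + 2.15 = 3.08 V.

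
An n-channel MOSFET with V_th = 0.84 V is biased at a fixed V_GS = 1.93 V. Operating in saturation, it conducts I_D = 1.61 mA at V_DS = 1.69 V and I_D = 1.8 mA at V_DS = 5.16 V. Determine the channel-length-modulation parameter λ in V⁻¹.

λ = 0.0361 V⁻¹

With V_GS fixed, I_D ∝ (1 + λ V_DS) in saturation, so I_D2/I_D1 = (1 + λ V_DS2)/(1 + λ V_DS1).
1.8/1.61 = 1.118 = (1 + 5.16 λ)/(1 + 1.69 λ).
Solving: λ (I_D1 V_DS2 − I_D2 V_DS1) = I_D2 − I_D1, so λ = (1.8 − 1.61) / (1.61 × 5.16 − 1.8 × 1.69) = 0.19 / 5.27 = 0.0361 V⁻¹.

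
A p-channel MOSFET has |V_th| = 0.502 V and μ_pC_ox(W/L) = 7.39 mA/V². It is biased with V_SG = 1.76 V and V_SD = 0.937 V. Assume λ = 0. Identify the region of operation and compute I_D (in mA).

V_ov = V_SG − |V_th| = 1.76 − 0.502 = 1.26 V.
Since V_SD = 0.937 V < V_ov = 1.26 V, the device is in the triode region.
I_D = k_p [V_ov · V_SD − ½ V_SD²] = 7.39 × [1.26 × 0.937 − 0.5 × 0.937²] = 5.47 mA.

Triode; I_D = 5.47 mA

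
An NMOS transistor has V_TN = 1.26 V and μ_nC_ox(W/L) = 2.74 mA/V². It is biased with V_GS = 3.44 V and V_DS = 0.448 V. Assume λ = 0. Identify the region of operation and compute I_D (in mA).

V_ov = V_GS − V_TN = 3.44 − 1.26 = 2.18 V.
Since V_DS = 0.448 V < V_ov = 2.18 V, the device is in the triode region.
I_D = k_n [V_ov · V_DS − ½ V_DS²] = 2.74 × [2.18 × 0.448 − 0.5 × 0.448²] = 2.4 mA.

Triode; I_D = 2.40 mA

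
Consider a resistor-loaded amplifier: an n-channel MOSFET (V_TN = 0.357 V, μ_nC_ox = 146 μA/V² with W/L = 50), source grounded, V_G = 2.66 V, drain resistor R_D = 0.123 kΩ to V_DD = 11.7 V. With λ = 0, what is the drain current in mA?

I_D = 19.4 mA

V_GS = V_G = 2.66 V, so V_ov = 2.66 − 0.357 = 2.3 V.
k_n = μ_nC_ox · (W/L) = 7.3 mA/V².
Assume saturation: I_D = ½ k_n V_ov² = 0.5 × 7.3 × 2.3² = 19.4 mA, giving V_DS = V_DD − I_D R_D = 11.7 − 19.4 × 0.123 = 9.32 V.
V_DS = 9.32 V ≥ V_ov = 2.3 V, confirming saturation.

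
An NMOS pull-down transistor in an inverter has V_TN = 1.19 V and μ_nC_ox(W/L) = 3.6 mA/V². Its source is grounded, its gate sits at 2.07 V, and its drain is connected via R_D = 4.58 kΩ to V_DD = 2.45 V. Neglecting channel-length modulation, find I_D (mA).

I_D = 0.497 mA

V_GS = V_G = 2.07 V, so V_ov = 2.07 − 1.19 = 0.88 V.
Assume saturation: I_D = ½ k_n V_ov² = 0.5 × 3.6 × 0.88² = 1.39 mA, giving V_DS = V_DD − I_D R_D = 2.45 − 1.39 × 4.58 = -3.93 V.
But -3.93 V < V_ov = 0.88 V, so the device is actually in triode.
In triode I_D = k_n[V_ov V_DS − ½ V_DS²] and I_D = (V_DD − V_DS)/R_D. Equating: 8.24 V_DS² − 15.51 V_DS + 2.45 = 0, giving V_DS = 0.174 V (the root below V_ov).
I_D = (2.45 − 0.174) / 4.58 = 0.497 mA.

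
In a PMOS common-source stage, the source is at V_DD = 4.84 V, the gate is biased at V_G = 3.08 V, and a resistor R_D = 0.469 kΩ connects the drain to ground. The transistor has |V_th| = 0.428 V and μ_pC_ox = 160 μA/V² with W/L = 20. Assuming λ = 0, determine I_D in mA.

V_SG = V_DD − V_G = 4.84 − 3.08 = 1.76 V, so V_ov = 1.76 − 0.428 = 1.33 V.
k_p = μ_pC_ox · (W/L) = 3.2 mA/V².
Assume saturation: I_D = ½ k_p V_ov² = 0.5 × 3.2 × 1.33² = 2.84 mA, giving V_SD = V_DD − I_D R_D = 4.84 − 2.84 × 0.469 = 3.51 V.
V_SD = 3.51 V ≥ V_ov = 1.33 V, confirming saturation.

I_D = 2.84 mA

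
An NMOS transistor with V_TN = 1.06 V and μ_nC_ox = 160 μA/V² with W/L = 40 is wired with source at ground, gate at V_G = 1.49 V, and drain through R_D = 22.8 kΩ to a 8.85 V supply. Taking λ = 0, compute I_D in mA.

V_GS = V_G = 1.49 V, so V_ov = 1.49 − 1.06 = 0.43 V.
k_n = μ_nC_ox · (W/L) = 6.4 mA/V².
Assume saturation: I_D = ½ k_n V_ov² = 0.5 × 6.4 × 0.43² = 0.592 mA, giving V_DS = V_DD − I_D R_D = 8.85 − 0.592 × 22.8 = -4.64 V.
But -4.64 V < V_ov = 0.43 V, so the device is actually in triode.
In triode I_D = k_n[V_ov V_DS − ½ V_DS²] and I_D = (V_DD − V_DS)/R_D. Equating: 73 V_DS² − 63.75 V_DS + 8.85 = 0, giving V_DS = 0.173 V (the root below V_ov).
I_D = (8.85 − 0.173) / 22.8 = 0.381 mA.

I_D = 0.381 mA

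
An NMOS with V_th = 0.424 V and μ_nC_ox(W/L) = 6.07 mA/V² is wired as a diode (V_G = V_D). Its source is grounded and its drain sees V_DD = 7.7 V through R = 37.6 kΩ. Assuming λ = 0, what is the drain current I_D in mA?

I_D = 0.187 mA

With gate tied to drain, V_GS = V_DS ≥ V_GS − V_th, so the device is in saturation.
KCL at the drain: ½ k_n (V_GS − V_th)² = (V_DD − V_GS)/R.
Let x = V_GS − 0.424. Then 114 x² + x − 7.276 = 0, giving x = 0.248 V (positive root), so V_GS = 0.672 V.
I_D = (V_DD − V_GS)/R = (7.7 − 0.672) / 37.6 = 0.187 mA.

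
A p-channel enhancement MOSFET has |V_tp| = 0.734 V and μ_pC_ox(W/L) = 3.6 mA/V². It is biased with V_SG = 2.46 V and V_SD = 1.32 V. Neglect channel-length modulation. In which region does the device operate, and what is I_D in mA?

Triode; I_D = 5.07 mA

V_ov = V_SG − |V_tp| = 2.46 − 0.734 = 1.73 V.
Since V_SD = 1.32 V < V_ov = 1.73 V, the device is in the triode region.
I_D = k_p [V_ov · V_SD − ½ V_SD²] = 3.6 × [1.73 × 1.32 − 0.5 × 1.32²] = 5.07 mA.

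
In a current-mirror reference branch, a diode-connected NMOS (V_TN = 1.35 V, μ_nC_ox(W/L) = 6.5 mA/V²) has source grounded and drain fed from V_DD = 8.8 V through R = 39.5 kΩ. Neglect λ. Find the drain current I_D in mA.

I_D = 0.183 mA

With gate tied to drain, V_GS = V_DS ≥ V_GS − V_TN, so the device is in saturation.
KCL at the drain: ½ k_n (V_GS − V_TN)² = (V_DD − V_GS)/R.
Let x = V_GS − 1.35. Then 128 x² + x − 7.45 = 0, giving x = 0.237 V (positive root), so V_GS = 1.59 V.
I_D = (V_DD − V_GS)/R = (8.8 − 1.59) / 39.5 = 0.183 mA.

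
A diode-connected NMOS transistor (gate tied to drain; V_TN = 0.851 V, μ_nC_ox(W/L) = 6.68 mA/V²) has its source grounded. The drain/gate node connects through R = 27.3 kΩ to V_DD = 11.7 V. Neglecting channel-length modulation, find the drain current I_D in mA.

I_D = 0.385 mA

With gate tied to drain, V_GS = V_DS ≥ V_GS − V_TN, so the device is in saturation.
KCL at the drain: ½ k_n (V_GS − V_TN)² = (V_DD − V_GS)/R.
Let x = V_GS − 0.851. Then 91.2 x² + x − 10.85 = 0, giving x = 0.339 V (positive root), so V_GS = 1.19 V.
I_D = (V_DD − V_GS)/R = (11.7 − 1.19) / 27.3 = 0.385 mA.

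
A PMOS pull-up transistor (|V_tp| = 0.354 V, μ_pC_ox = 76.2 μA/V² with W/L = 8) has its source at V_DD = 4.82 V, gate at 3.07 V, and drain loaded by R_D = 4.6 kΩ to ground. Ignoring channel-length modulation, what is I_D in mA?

V_SG = V_DD − V_G = 4.82 − 3.07 = 1.75 V, so V_ov = 1.75 − 0.354 = 1.4 V.
k_p = μ_pC_ox · (W/L) = 0.6096 mA/V².
Assume saturation: I_D = ½ k_p V_ov² = 0.5 × 0.6096 × 1.4² = 0.594 mA, giving V_SD = V_DD − I_D R_D = 4.82 − 0.594 × 4.6 = 2.09 V.
V_SD = 2.09 V ≥ V_ov = 1.4 V, confirming saturation.

I_D = 0.594 mA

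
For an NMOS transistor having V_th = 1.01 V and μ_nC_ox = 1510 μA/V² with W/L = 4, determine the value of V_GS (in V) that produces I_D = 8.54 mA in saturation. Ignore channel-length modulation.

V_GS = 2.69 V

k_n = μ_nC_ox · (W/L) = 6.04 mA/V².
In saturation I_D = ½ k_n (V_GS − V_th)², so V_GS − V_th = √(2 I_D / k_n) = √(2 × 8.54 / 6.04) = 1.68 V.
V_GS = 1.01 + 1.68 = 2.69 V.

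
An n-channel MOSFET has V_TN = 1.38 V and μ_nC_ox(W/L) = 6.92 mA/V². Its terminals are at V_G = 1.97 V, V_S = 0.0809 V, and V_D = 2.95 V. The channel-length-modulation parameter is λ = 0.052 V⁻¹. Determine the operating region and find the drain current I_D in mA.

V_GS = V_G − V_S = 1.97 − 0.0809 = 1.89 V; V_DS = V_D − V_S = 2.95 − 0.0809 = 2.87 V.
V_ov = V_GS − V_TN = 1.89 − 1.38 = 0.509 V.
Since V_DS = 2.87 V ≥ V_ov = 0.509 V, the device is in saturation.
I_D = ½ k_n V_ov² (1 + λ V_DS) = 0.5 × 6.92 × 0.509² × (1 + 0.052 × 2.87) = 1.03 mA.

Saturation; I_D = 1.03 mA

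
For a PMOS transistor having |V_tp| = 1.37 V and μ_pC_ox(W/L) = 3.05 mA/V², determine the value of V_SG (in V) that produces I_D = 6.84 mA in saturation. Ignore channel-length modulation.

V_SG = 3.49 V

In saturation I_D = ½ k_p (V_SG − |V_tp|)², so V_SG − |V_tp| = √(2 I_D / k_p) = √(2 × 6.84 / 3.05) = 2.12 V.
V_SG = 1.37 + 2.12 = 3.49 V.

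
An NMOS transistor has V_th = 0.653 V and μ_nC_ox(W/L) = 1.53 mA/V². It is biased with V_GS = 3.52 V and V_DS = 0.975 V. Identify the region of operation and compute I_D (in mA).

V_ov = V_GS − V_th = 3.52 − 0.653 = 2.87 V.
Since V_DS = 0.975 V < V_ov = 2.87 V, the device is in the triode region.
I_D = k_n [V_ov · V_DS − ½ V_DS²] = 1.53 × [2.87 × 0.975 − 0.5 × 0.975²] = 3.55 mA.

Triode; I_D = 3.55 mA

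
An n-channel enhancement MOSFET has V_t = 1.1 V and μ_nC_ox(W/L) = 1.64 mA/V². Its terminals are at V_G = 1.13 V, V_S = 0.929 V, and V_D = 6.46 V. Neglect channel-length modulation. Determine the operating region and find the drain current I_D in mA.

Cutoff; I_D = 0 mA

V_GS = V_G − V_S = 1.13 − 0.929 = 0.201 V; V_DS = V_D − V_S = 6.46 − 0.929 = 5.53 V.
V_GS = 0.201 V < V_t = 1.1 V, so the transistor is in cutoff.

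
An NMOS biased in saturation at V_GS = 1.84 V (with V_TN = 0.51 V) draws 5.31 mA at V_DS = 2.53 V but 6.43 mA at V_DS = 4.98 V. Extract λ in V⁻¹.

λ = 0.110 V⁻¹

With V_GS fixed, I_D ∝ (1 + λ V_DS) in saturation, so I_D2/I_D1 = (1 + λ V_DS2)/(1 + λ V_DS1).
6.43/5.31 = 1.211 = (1 + 4.98 λ)/(1 + 2.53 λ).
Solving: λ (I_D1 V_DS2 − I_D2 V_DS1) = I_D2 − I_D1, so λ = (6.43 − 5.31) / (5.31 × 4.98 − 6.43 × 2.53) = 1.12 / 10.2 = 0.11 V⁻¹.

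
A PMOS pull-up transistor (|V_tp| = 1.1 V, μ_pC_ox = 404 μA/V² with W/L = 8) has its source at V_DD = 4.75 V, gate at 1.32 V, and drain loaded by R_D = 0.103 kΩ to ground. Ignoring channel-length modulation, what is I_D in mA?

V_SG = V_DD − V_G = 4.75 − 1.32 = 3.43 V, so V_ov = 3.43 − 1.1 = 2.33 V.
k_p = μ_pC_ox · (W/L) = 3.232 mA/V².
Assume saturation: I_D = ½ k_p V_ov² = 0.5 × 3.232 × 2.33² = 8.77 mA, giving V_SD = V_DD − I_D R_D = 4.75 − 8.77 × 0.103 = 3.85 V.
V_SD = 3.85 V ≥ V_ov = 2.33 V, confirming saturation.

I_D = 8.77 mA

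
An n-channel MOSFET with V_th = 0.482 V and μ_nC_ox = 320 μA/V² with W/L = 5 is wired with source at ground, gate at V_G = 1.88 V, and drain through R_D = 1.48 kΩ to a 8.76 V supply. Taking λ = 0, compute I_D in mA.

I_D = 1.56 mA

V_GS = V_G = 1.88 V, so V_ov = 1.88 − 0.482 = 1.4 V.
k_n = μ_nC_ox · (W/L) = 1.6 mA/V².
Assume saturation: I_D = ½ k_n V_ov² = 0.5 × 1.6 × 1.4² = 1.56 mA, giving V_DS = V_DD − I_D R_D = 8.76 − 1.56 × 1.48 = 6.45 V.
V_DS = 6.45 V ≥ V_ov = 1.4 V, confirming saturation.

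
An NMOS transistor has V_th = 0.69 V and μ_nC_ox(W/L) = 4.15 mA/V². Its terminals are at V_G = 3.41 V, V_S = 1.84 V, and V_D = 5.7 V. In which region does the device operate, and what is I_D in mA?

V_GS = V_G − V_S = 3.41 − 1.84 = 1.57 V; V_DS = V_D − V_S = 5.7 − 1.84 = 3.86 V.
V_ov = V_GS − V_th = 1.57 − 0.69 = 0.88 V.
Since V_DS = 3.86 V ≥ V_ov = 0.88 V, the device is in saturation.
I_D = ½ k_n V_ov² = 0.5 × 4.15 × 0.88² = 1.61 mA.

Saturation; I_D = 1.61 mA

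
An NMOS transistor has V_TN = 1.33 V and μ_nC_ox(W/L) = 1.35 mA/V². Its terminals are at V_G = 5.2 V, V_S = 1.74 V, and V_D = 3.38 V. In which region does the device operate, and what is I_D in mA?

V_GS = V_G − V_S = 5.2 − 1.74 = 3.46 V; V_DS = V_D − V_S = 3.38 − 1.74 = 1.64 V.
V_ov = V_GS − V_TN = 3.46 − 1.33 = 2.13 V.
Since V_DS = 1.64 V < V_ov = 2.13 V, the device is in the triode region.
I_D = k_n [V_ov · V_DS − ½ V_DS²] = 1.35 × [2.13 × 1.64 − 0.5 × 1.64²] = 2.9 mA.

Triode; I_D = 2.90 mA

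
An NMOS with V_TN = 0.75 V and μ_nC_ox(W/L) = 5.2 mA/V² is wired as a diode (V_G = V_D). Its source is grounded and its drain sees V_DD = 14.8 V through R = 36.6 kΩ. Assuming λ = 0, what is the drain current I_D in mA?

I_D = 0.374 mA

With gate tied to drain, V_GS = V_DS ≥ V_GS − V_TN, so the device is in saturation.
KCL at the drain: ½ k_n (V_GS − V_TN)² = (V_DD − V_GS)/R.
Let x = V_GS − 0.75. Then 95.2 x² + x − 14.05 = 0, giving x = 0.379 V (positive root), so V_GS = 1.13 V.
I_D = (V_DD − V_GS)/R = (14.8 − 1.13) / 36.6 = 0.374 mA.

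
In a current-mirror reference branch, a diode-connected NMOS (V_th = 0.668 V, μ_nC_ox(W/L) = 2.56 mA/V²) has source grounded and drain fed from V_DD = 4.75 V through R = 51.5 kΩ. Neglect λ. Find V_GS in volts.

With gate tied to drain, V_GS = V_DS ≥ V_GS − V_th, so the device is in saturation.
KCL at the drain: ½ k_n (V_GS − V_th)² = (V_DD − V_GS)/R.
Let x = V_GS − 0.668. Then 65.9 x² + x − 4.082 = 0, giving x = 0.241 V (positive root), so V_GS = 0.909 V.
I_D = (V_DD − V_GS)/R = (4.75 − 0.909) / 51.5 = 0.0746 mA.

V_GS = 0.909 V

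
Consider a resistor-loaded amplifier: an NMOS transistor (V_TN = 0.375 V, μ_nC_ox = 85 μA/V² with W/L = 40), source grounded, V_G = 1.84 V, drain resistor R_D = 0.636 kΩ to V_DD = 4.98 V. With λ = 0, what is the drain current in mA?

I_D = 3.65 mA

V_GS = V_G = 1.84 V, so V_ov = 1.84 − 0.375 = 1.47 V.
k_n = μ_nC_ox · (W/L) = 3.4 mA/V².
Assume saturation: I_D = ½ k_n V_ov² = 0.5 × 3.4 × 1.47² = 3.65 mA, giving V_DS = V_DD − I_D R_D = 4.98 − 3.65 × 0.636 = 2.66 V.
V_DS = 2.66 V ≥ V_ov = 1.47 V, confirming saturation.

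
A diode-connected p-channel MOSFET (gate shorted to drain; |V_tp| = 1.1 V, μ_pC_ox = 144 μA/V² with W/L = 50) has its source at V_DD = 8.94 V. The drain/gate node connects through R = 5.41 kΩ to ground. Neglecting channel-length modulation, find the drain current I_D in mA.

With gate tied to drain, V_SG = V_SD ≥ V_SG − |V_tp|, so the device is in saturation.
k_p = μ_pC_ox · (W/L) = 7.2 mA/V².
KCL at the drain: ½ k_p (V_SG − |V_tp|)² = (V_DD − V_SG)/R.
Let x = V_SG − 1.1. Then 19.5 x² + x − 7.84 = 0, giving x = 0.609 V (positive root), so V_SG = 1.71 V.
I_D = (V_DD − V_SG)/R = (8.94 − 1.71) / 5.41 = 1.34 mA.

I_D = 1.34 mA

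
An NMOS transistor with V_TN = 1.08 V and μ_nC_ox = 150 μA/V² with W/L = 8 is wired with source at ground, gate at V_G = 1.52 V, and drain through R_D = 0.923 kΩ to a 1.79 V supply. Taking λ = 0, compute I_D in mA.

V_GS = V_G = 1.52 V, so V_ov = 1.52 − 1.08 = 0.44 V.
k_n = μ_nC_ox · (W/L) = 1.2 mA/V².
Assume saturation: I_D = ½ k_n V_ov² = 0.5 × 1.2 × 0.44² = 0.116 mA, giving V_DS = V_DD − I_D R_D = 1.79 − 0.116 × 0.923 = 1.68 V.
V_DS = 1.68 V ≥ V_ov = 0.44 V, confirming saturation.

I_D = 0.116 mA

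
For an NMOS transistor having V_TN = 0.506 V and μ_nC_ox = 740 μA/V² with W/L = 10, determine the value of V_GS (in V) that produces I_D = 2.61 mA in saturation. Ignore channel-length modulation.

k_n = μ_nC_ox · (W/L) = 7.4 mA/V².
In saturation I_D = ½ k_n (V_GS − V_TN)², so V_GS − V_TN = √(2 I_D / k_n) = √(2 × 2.61 / 7.4) = 0.84 V.
V_GS = 0.506 + 0.84 = 1.35 V.

V_GS = 1.35 V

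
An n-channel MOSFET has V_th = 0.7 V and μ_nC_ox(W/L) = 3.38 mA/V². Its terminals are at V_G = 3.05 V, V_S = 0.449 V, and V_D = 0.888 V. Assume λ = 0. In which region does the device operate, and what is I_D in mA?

V_GS = V_G − V_S = 3.05 − 0.449 = 2.6 V; V_DS = V_D − V_S = 0.888 − 0.449 = 0.439 V.
V_ov = V_GS − V_th = 2.6 − 0.7 = 1.9 V.
Since V_DS = 0.439 V < V_ov = 1.9 V, the device is in the triode region.
I_D = k_n [V_ov · V_DS − ½ V_DS²] = 3.38 × [1.9 × 0.439 − 0.5 × 0.439²] = 2.5 mA.

Triode; I_D = 2.50 mA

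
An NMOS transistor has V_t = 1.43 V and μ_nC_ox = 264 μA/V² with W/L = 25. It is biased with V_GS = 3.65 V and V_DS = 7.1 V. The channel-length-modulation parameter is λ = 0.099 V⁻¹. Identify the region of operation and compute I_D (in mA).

Saturation; I_D = 27.7 mA

k_n = μ_nC_ox · (W/L) = 6.6 mA/V².
V_ov = V_GS − V_t = 3.65 − 1.43 = 2.22 V.
Since V_DS = 7.1 V ≥ V_ov = 2.22 V, the device is in saturation.
I_D = ½ k_n V_ov² (1 + λ V_DS) = 0.5 × 6.6 × 2.22² × (1 + 0.099 × 7.1) = 27.7 mA.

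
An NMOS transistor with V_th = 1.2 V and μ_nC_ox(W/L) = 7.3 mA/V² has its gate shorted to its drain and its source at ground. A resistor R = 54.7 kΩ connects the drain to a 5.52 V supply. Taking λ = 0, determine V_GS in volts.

With gate tied to drain, V_GS = V_DS ≥ V_GS − V_th, so the device is in saturation.
KCL at the drain: ½ k_n (V_GS − V_th)² = (V_DD − V_GS)/R.
Let x = V_GS − 1.2. Then 200 x² + x − 4.32 = 0, giving x = 0.145 V (positive root), so V_GS = 1.34 V.
I_D = (V_DD − V_GS)/R = (5.52 − 1.34) / 54.7 = 0.0763 mA.

V_GS = 1.34 V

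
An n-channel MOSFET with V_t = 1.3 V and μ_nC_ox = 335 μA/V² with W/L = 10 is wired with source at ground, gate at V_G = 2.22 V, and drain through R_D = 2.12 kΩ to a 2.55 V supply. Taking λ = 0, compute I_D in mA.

I_D = 1.00 mA

V_GS = V_G = 2.22 V, so V_ov = 2.22 − 1.3 = 0.92 V.
k_n = μ_nC_ox · (W/L) = 3.35 mA/V².
Assume saturation: I_D = ½ k_n V_ov² = 0.5 × 3.35 × 0.92² = 1.42 mA, giving V_DS = V_DD − I_D R_D = 2.55 − 1.42 × 2.12 = -0.456 V.
But -0.456 V < V_ov = 0.92 V, so the device is actually in triode.
In triode I_D = k_n[V_ov V_DS − ½ V_DS²] and I_D = (V_DD − V_DS)/R_D. Equating: 3.55 V_DS² − 7.534 V_DS + 2.55 = 0, giving V_DS = 0.423 V (the root below V_ov).
I_D = (2.55 − 0.423) / 2.12 = 1 mA.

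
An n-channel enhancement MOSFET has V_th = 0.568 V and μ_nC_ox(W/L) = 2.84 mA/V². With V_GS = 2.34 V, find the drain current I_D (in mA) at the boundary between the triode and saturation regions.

I_D = 4.46 mA

At the boundary V_DS = V_ov = V_GS − V_th = 2.34 − 0.568 = 1.77 V.
I_D = ½ k_n V_ov² = 0.5 × 2.84 × 1.77² = 4.46 mA.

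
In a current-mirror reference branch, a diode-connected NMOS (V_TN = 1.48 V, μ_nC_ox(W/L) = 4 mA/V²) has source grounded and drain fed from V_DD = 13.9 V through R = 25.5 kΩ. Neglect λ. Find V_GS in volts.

V_GS = 1.96 V

With gate tied to drain, V_GS = V_DS ≥ V_GS − V_TN, so the device is in saturation.
KCL at the drain: ½ k_n (V_GS − V_TN)² = (V_DD − V_GS)/R.
Let x = V_GS − 1.48. Then 51 x² + x − 12.42 = 0, giving x = 0.484 V (positive root), so V_GS = 1.96 V.
I_D = (V_DD − V_GS)/R = (13.9 − 1.96) / 25.5 = 0.468 mA.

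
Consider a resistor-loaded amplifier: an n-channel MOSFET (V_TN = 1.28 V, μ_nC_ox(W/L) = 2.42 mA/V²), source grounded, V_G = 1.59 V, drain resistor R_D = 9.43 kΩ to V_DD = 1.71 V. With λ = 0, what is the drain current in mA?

I_D = 0.116 mA

V_GS = V_G = 1.59 V, so V_ov = 1.59 − 1.28 = 0.31 V.
Assume saturation: I_D = ½ k_n V_ov² = 0.5 × 2.42 × 0.31² = 0.116 mA, giving V_DS = V_DD − I_D R_D = 1.71 − 0.116 × 9.43 = 0.613 V.
V_DS = 0.613 V ≥ V_ov = 0.31 V, confirming saturation.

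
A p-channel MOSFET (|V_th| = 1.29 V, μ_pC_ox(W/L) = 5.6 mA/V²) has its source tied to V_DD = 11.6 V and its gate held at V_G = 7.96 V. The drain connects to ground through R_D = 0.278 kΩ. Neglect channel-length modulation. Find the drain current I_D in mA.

I_D = 15.5 mA

V_SG = V_DD − V_G = 11.6 − 7.96 = 3.64 V, so V_ov = 3.64 − 1.29 = 2.35 V.
Assume saturation: I_D = ½ k_p V_ov² = 0.5 × 5.6 × 2.35² = 15.5 mA, giving V_SD = V_DD − I_D R_D = 11.6 − 15.5 × 0.278 = 7.3 V.
V_SD = 7.3 V ≥ V_ov = 2.35 V, confirming saturation.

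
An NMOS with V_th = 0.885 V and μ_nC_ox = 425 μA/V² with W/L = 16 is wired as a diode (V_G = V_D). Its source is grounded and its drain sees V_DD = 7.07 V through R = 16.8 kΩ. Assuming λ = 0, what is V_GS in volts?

With gate tied to drain, V_GS = V_DS ≥ V_GS − V_th, so the device is in saturation.
k_n = μ_nC_ox · (W/L) = 6.8 mA/V².
KCL at the drain: ½ k_n (V_GS − V_th)² = (V_DD − V_GS)/R.
Let x = V_GS − 0.885. Then 57.1 x² + x − 6.185 = 0, giving x = 0.32 V (positive root), so V_GS = 1.21 V.
I_D = (V_DD − V_GS)/R = (7.07 − 1.21) / 16.8 = 0.349 mA.

V_GS = 1.21 V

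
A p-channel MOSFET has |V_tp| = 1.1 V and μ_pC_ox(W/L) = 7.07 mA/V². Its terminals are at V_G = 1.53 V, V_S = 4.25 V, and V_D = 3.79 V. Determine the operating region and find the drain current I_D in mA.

V_SG = V_S − V_G = 4.25 − 1.53 = 2.72 V; V_SD = V_S − V_D = 4.25 − 3.79 = 0.46 V.
V_ov = V_SG − |V_tp| = 2.72 − 1.1 = 1.62 V.
Since V_SD = 0.46 V < V_ov = 1.62 V, the device is in the triode region.
I_D = k_p [V_ov · V_SD − ½ V_SD²] = 7.07 × [1.62 × 0.46 − 0.5 × 0.46²] = 4.52 mA.

Triode; I_D = 4.52 mA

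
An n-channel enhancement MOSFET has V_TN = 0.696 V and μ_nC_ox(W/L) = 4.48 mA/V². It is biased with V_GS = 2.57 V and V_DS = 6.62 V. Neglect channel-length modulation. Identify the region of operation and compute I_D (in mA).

Saturation; I_D = 7.87 mA

V_ov = V_GS − V_TN = 2.57 − 0.696 = 1.87 V.
Since V_DS = 6.62 V ≥ V_ov = 1.87 V, the device is in saturation.
I_D = ½ k_n V_ov² = 0.5 × 4.48 × 1.87² = 7.87 mA.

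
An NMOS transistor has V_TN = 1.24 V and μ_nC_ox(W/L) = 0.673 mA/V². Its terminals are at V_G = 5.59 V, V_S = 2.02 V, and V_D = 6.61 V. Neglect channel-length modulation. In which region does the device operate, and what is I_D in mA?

Saturation; I_D = 1.83 mA

V_GS = V_G − V_S = 5.59 − 2.02 = 3.57 V; V_DS = V_D − V_S = 6.61 − 2.02 = 4.59 V.
V_ov = V_GS − V_TN = 3.57 − 1.24 = 2.33 V.
Since V_DS = 4.59 V ≥ V_ov = 2.33 V, the device is in saturation.
I_D = ½ k_n V_ov² = 0.5 × 0.673 × 2.33² = 1.83 mA.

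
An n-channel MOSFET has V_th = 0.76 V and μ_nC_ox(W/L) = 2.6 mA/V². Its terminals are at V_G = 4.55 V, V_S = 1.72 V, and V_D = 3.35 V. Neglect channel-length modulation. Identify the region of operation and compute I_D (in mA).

V_GS = V_G − V_S = 4.55 − 1.72 = 2.83 V; V_DS = V_D − V_S = 3.35 − 1.72 = 1.63 V.
V_ov = V_GS − V_th = 2.83 − 0.76 = 2.07 V.
Since V_DS = 1.63 V < V_ov = 2.07 V, the device is in the triode region.
I_D = k_n [V_ov · V_DS − ½ V_DS²] = 2.6 × [2.07 × 1.63 − 0.5 × 1.63²] = 5.32 mA.

Triode; I_D = 5.32 mA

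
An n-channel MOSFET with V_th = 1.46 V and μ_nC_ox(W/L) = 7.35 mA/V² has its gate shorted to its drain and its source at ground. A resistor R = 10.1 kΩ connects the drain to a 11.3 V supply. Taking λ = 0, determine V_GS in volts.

With gate tied to drain, V_GS = V_DS ≥ V_GS − V_th, so the device is in saturation.
KCL at the drain: ½ k_n (V_GS − V_th)² = (V_DD − V_GS)/R.
Let x = V_GS − 1.46. Then 37.1 x² + x − 9.84 = 0, giving x = 0.502 V (positive root), so V_GS = 1.96 V.
I_D = (V_DD − V_GS)/R = (11.3 − 1.96) / 10.1 = 0.925 mA.

V_GS = 1.96 V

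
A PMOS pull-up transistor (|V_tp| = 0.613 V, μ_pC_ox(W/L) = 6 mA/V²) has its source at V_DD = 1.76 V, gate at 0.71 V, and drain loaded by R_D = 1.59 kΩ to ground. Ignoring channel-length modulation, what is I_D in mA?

I_D = 0.573 mA

V_SG = V_DD − V_G = 1.76 − 0.71 = 1.05 V, so V_ov = 1.05 − 0.613 = 0.437 V.
Assume saturation: I_D = ½ k_p V_ov² = 0.5 × 6 × 0.437² = 0.573 mA, giving V_SD = V_DD − I_D R_D = 1.76 − 0.573 × 1.59 = 0.849 V.
V_SD = 0.849 V ≥ V_ov = 0.437 V, confirming saturation.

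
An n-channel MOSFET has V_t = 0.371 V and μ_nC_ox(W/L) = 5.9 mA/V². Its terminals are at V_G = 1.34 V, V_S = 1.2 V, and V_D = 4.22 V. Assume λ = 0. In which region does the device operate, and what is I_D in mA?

Cutoff; I_D = 0 mA

V_GS = V_G − V_S = 1.34 − 1.2 = 0.14 V; V_DS = V_D − V_S = 4.22 − 1.2 = 3.02 V.
V_GS = 0.14 V < V_t = 0.371 V, so the transistor is in cutoff.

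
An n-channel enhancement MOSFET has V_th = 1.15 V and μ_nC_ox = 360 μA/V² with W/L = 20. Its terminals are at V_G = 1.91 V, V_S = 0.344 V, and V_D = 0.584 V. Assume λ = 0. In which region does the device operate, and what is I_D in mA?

V_GS = V_G − V_S = 1.91 − 0.344 = 1.57 V; V_DS = V_D − V_S = 0.584 − 0.344 = 0.24 V.
k_n = μ_nC_ox · (W/L) = 7.2 mA/V².
V_ov = V_GS − V_th = 1.57 − 1.15 = 0.416 V.
Since V_DS = 0.24 V < V_ov = 0.416 V, the device is in the triode region.
I_D = k_n [V_ov · V_DS − ½ V_DS²] = 7.2 × [0.416 × 0.24 − 0.5 × 0.24²] = 0.511 mA.

Triode; I_D = 0.511 mA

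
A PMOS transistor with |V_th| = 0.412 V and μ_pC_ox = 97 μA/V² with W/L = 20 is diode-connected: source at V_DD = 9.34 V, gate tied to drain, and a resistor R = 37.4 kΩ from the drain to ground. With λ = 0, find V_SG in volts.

With gate tied to drain, V_SG = V_SD ≥ V_SG − |V_th|, so the device is in saturation.
k_p = μ_pC_ox · (W/L) = 1.94 mA/V².
KCL at the drain: ½ k_p (V_SG − |V_th|)² = (V_DD − V_SG)/R.
Let x = V_SG − 0.412. Then 36.3 x² + x − 8.928 = 0, giving x = 0.482 V (positive root), so V_SG = 0.894 V.
I_D = (V_DD − V_SG)/R = (9.34 − 0.894) / 37.4 = 0.226 mA.

V_SG = 0.894 V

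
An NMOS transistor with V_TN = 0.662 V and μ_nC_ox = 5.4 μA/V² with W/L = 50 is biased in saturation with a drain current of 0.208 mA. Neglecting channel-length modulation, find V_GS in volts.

k_n = μ_nC_ox · (W/L) = 0.27 mA/V².
In saturation I_D = ½ k_n (V_GS − V_TN)², so V_GS − V_TN = √(2 I_D / k_n) = √(2 × 0.208 / 0.27) = 1.24 V.
V_GS = 0.662 + 1.24 = 1.9 V.

V_GS = 1.90 V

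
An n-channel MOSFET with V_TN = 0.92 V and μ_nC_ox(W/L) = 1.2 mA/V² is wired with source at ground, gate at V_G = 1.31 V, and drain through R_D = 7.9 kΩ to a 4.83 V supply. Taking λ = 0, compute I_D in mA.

I_D = 0.0913 mA

V_GS = V_G = 1.31 V, so V_ov = 1.31 − 0.92 = 0.39 V.
Assume saturation: I_D = ½ k_n V_ov² = 0.5 × 1.2 × 0.39² = 0.0913 mA, giving V_DS = V_DD − I_D R_D = 4.83 − 0.0913 × 7.9 = 4.11 V.
V_DS = 4.11 V ≥ V_ov = 0.39 V, confirming saturation.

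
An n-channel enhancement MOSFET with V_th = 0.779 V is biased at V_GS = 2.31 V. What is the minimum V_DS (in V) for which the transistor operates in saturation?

V_DS,sat = 1.53 V

The boundary between triode and saturation is V_DS = V_GS − V_th = V_ov.
V_ov = 2.31 − 0.779 = 1.53 V.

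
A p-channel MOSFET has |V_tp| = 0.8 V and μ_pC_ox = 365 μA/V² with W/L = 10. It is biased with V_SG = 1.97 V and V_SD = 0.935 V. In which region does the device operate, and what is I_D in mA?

k_p = μ_pC_ox · (W/L) = 3.65 mA/V².
V_ov = V_SG − |V_tp| = 1.97 − 0.8 = 1.17 V.
Since V_SD = 0.935 V < V_ov = 1.17 V, the device is in the triode region.
I_D = k_p [V_ov · V_SD − ½ V_SD²] = 3.65 × [1.17 × 0.935 − 0.5 × 0.935²] = 2.4 mA.

Triode; I_D = 2.40 mA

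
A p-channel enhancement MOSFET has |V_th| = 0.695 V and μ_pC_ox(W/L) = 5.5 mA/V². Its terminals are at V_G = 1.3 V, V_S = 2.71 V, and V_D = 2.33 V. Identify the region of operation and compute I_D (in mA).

Triode; I_D = 1.10 mA

V_SG = V_S − V_G = 2.71 − 1.3 = 1.41 V; V_SD = V_S − V_D = 2.71 − 2.33 = 0.38 V.
V_ov = V_SG − |V_th| = 1.41 − 0.695 = 0.715 V.
Since V_SD = 0.38 V < V_ov = 0.715 V, the device is in the triode region.
I_D = k_p [V_ov · V_SD − ½ V_SD²] = 5.5 × [0.715 × 0.38 − 0.5 × 0.38²] = 1.1 mA.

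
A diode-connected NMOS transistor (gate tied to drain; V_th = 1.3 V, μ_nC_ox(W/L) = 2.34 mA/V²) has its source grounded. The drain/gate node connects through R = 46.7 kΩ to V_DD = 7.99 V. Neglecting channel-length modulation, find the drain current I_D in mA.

With gate tied to drain, V_GS = V_DS ≥ V_GS − V_th, so the device is in saturation.
KCL at the drain: ½ k_n (V_GS − V_th)² = (V_DD − V_GS)/R.
Let x = V_GS − 1.3. Then 54.6 x² + x − 6.69 = 0, giving x = 0.341 V (positive root), so V_GS = 1.64 V.
I_D = (V_DD − V_GS)/R = (7.99 − 1.64) / 46.7 = 0.136 mA.

I_D = 0.136 mA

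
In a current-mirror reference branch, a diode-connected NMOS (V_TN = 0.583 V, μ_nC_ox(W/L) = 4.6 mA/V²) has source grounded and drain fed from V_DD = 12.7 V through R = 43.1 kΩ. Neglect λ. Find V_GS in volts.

With gate tied to drain, V_GS = V_DS ≥ V_GS − V_TN, so the device is in saturation.
KCL at the drain: ½ k_n (V_GS − V_TN)² = (V_DD − V_GS)/R.
Let x = V_GS − 0.583. Then 99.1 x² + x − 12.12 = 0, giving x = 0.345 V (positive root), so V_GS = 0.928 V.
I_D = (V_DD − V_GS)/R = (12.7 − 0.928) / 43.1 = 0.273 mA.

V_GS = 0.928 V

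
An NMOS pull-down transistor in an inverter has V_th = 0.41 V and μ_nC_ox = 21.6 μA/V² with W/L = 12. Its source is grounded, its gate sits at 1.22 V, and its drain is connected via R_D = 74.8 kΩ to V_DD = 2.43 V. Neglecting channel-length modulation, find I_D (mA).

V_GS = V_G = 1.22 V, so V_ov = 1.22 − 0.41 = 0.81 V.
k_n = μ_nC_ox · (W/L) = 0.2592 mA/V².
Assume saturation: I_D = ½ k_n V_ov² = 0.5 × 0.2592 × 0.81² = 0.085 mA, giving V_DS = V_DD − I_D R_D = 2.43 − 0.085 × 74.8 = -3.93 V.
But -3.93 V < V_ov = 0.81 V, so the device is actually in triode.
In triode I_D = k_n[V_ov V_DS − ½ V_DS²] and I_D = (V_DD − V_DS)/R_D. Equating: 9.69 V_DS² − 16.7 V_DS + 2.43 = 0, giving V_DS = 0.16 V (the root below V_ov).
I_D = (2.43 − 0.16) / 74.8 = 0.0303 mA.

I_D = 0.0303 mA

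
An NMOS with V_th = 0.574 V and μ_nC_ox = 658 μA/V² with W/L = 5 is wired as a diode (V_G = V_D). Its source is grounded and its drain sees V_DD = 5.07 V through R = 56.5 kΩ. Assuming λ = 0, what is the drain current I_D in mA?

I_D = 0.0758 mA

With gate tied to drain, V_GS = V_DS ≥ V_GS − V_th, so the device is in saturation.
k_n = μ_nC_ox · (W/L) = 3.29 mA/V².
KCL at the drain: ½ k_n (V_GS − V_th)² = (V_DD − V_GS)/R.
Let x = V_GS − 0.574. Then 92.9 x² + x − 4.496 = 0, giving x = 0.215 V (positive root), so V_GS = 0.789 V.
I_D = (V_DD − V_GS)/R = (5.07 − 0.789) / 56.5 = 0.0758 mA.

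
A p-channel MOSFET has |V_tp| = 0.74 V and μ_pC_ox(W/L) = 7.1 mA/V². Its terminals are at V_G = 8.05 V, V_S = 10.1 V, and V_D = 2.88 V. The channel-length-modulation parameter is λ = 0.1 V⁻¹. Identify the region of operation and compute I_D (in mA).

Saturation; I_D = 10.5 mA

V_SG = V_S − V_G = 10.1 − 8.05 = 2.05 V; V_SD = V_S − V_D = 10.1 − 2.88 = 7.22 V.
V_ov = V_SG − |V_tp| = 2.05 − 0.74 = 1.31 V.
Since V_SD = 7.22 V ≥ V_ov = 1.31 V, the device is in saturation.
I_D = ½ k_p V_ov² (1 + λ V_SD) = 0.5 × 7.1 × 1.31² × (1 + 0.1 × 7.22) = 10.5 mA.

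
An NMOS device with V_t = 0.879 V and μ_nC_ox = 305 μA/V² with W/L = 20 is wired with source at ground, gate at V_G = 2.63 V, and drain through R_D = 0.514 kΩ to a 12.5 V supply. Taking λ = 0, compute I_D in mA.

V_GS = V_G = 2.63 V, so V_ov = 2.63 − 0.879 = 1.75 V.
k_n = μ_nC_ox · (W/L) = 6.1 mA/V².
Assume saturation: I_D = ½ k_n V_ov² = 0.5 × 6.1 × 1.75² = 9.35 mA, giving V_DS = V_DD − I_D R_D = 12.5 − 9.35 × 0.514 = 7.69 V.
V_DS = 7.69 V ≥ V_ov = 1.75 V, confirming saturation.

I_D = 9.35 mA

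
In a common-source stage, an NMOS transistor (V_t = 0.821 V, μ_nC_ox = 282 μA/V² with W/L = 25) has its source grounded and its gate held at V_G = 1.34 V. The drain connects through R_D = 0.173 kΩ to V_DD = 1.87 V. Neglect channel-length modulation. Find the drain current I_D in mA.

V_GS = V_G = 1.34 V, so V_ov = 1.34 − 0.821 = 0.519 V.
k_n = μ_nC_ox · (W/L) = 7.05 mA/V².
Assume saturation: I_D = ½ k_n V_ov² = 0.5 × 7.05 × 0.519² = 0.949 mA, giving V_DS = V_DD − I_D R_D = 1.87 − 0.949 × 0.173 = 1.71 V.
V_DS = 1.71 V ≥ V_ov = 0.519 V, confirming saturation.

I_D = 0.949 mA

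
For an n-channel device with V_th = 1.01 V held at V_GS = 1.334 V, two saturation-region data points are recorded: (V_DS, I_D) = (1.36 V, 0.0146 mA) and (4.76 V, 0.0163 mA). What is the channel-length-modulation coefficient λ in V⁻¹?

λ = 0.0359 V⁻¹

With V_GS fixed, I_D ∝ (1 + λ V_DS) in saturation, so I_D2/I_D1 = (1 + λ V_DS2)/(1 + λ V_DS1).
0.0163/0.0146 = 1.116 = (1 + 4.76 λ)/(1 + 1.36 λ).
Solving: λ (I_D1 V_DS2 − I_D2 V_DS1) = I_D2 − I_D1, so λ = (0.0163 − 0.0146) / (0.0146 × 4.76 − 0.0163 × 1.36) = 0.0017 / 0.0473 = 0.0359 V⁻¹.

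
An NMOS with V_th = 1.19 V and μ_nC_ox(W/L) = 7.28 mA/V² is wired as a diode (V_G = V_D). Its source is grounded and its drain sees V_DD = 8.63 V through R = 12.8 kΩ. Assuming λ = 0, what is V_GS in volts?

With gate tied to drain, V_GS = V_DS ≥ V_GS − V_th, so the device is in saturation.
KCL at the drain: ½ k_n (V_GS − V_th)² = (V_DD − V_GS)/R.
Let x = V_GS − 1.19. Then 46.6 x² + x − 7.44 = 0, giving x = 0.389 V (positive root), so V_GS = 1.58 V.
I_D = (V_DD − V_GS)/R = (8.63 − 1.58) / 12.8 = 0.551 mA.

V_GS = 1.58 V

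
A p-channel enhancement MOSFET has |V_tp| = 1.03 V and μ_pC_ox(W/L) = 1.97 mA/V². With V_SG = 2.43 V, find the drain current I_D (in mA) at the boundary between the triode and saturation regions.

At the boundary V_SD = V_ov = V_SG − |V_tp| = 2.43 − 1.03 = 1.4 V.
I_D = ½ k_p V_ov² = 0.5 × 1.97 × 1.4² = 1.93 mA.

I_D = 1.93 mA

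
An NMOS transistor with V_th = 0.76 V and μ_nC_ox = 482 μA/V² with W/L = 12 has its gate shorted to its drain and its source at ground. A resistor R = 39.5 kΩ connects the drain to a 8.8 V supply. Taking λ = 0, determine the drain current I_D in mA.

I_D = 0.197 mA

With gate tied to drain, V_GS = V_DS ≥ V_GS − V_th, so the device is in saturation.
k_n = μ_nC_ox · (W/L) = 5.784 mA/V².
KCL at the drain: ½ k_n (V_GS − V_th)² = (V_DD − V_GS)/R.
Let x = V_GS − 0.76. Then 114 x² + x − 8.04 = 0, giving x = 0.261 V (positive root), so V_GS = 1.02 V.
I_D = (V_DD − V_GS)/R = (8.8 − 1.02) / 39.5 = 0.197 mA.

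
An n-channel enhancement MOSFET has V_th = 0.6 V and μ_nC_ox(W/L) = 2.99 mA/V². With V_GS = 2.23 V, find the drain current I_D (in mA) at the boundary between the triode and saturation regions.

I_D = 3.97 mA

At the boundary V_DS = V_ov = V_GS − V_th = 2.23 − 0.6 = 1.63 V.
I_D = ½ k_n V_ov² = 0.5 × 2.99 × 1.63² = 3.97 mA.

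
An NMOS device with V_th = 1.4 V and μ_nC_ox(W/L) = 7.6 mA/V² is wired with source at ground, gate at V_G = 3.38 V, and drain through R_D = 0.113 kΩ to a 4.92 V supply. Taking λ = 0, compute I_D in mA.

I_D = 14.9 mA

V_GS = V_G = 3.38 V, so V_ov = 3.38 − 1.4 = 1.98 V.
Assume saturation: I_D = ½ k_n V_ov² = 0.5 × 7.6 × 1.98² = 14.9 mA, giving V_DS = V_DD − I_D R_D = 4.92 − 14.9 × 0.113 = 3.24 V.
V_DS = 3.24 V ≥ V_ov = 1.98 V, confirming saturation.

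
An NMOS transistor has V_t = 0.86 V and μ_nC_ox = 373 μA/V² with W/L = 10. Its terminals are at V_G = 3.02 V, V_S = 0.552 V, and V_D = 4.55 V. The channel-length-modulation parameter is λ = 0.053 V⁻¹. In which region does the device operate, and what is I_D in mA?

V_GS = V_G − V_S = 3.02 − 0.552 = 2.47 V; V_DS = V_D − V_S = 4.55 − 0.552 = 4 V.
k_n = μ_nC_ox · (W/L) = 3.73 mA/V².
V_ov = V_GS − V_t = 2.47 − 0.86 = 1.61 V.
Since V_DS = 4 V ≥ V_ov = 1.61 V, the device is in saturation.
I_D = ½ k_n V_ov² (1 + λ V_DS) = 0.5 × 3.73 × 1.61² × (1 + 0.053 × 4) = 5.84 mA.

Saturation; I_D = 5.84 mA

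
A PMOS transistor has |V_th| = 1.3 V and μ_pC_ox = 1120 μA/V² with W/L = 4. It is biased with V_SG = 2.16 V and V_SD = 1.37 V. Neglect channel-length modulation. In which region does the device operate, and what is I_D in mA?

k_p = μ_pC_ox · (W/L) = 4.48 mA/V².
V_ov = V_SG − |V_th| = 2.16 − 1.3 = 0.86 V.
Since V_SD = 1.37 V ≥ V_ov = 0.86 V, the device is in saturation.
I_D = ½ k_p V_ov² = 0.5 × 4.48 × 0.86² = 1.66 mA.

Saturation; I_D = 1.66 mA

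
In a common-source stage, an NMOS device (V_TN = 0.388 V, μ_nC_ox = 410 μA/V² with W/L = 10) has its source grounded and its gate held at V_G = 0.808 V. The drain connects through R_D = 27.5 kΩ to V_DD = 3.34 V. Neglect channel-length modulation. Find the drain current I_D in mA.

I_D = 0.119 mA

V_GS = V_G = 0.808 V, so V_ov = 0.808 − 0.388 = 0.42 V.
k_n = μ_nC_ox · (W/L) = 4.1 mA/V².
Assume saturation: I_D = ½ k_n V_ov² = 0.5 × 4.1 × 0.42² = 0.362 mA, giving V_DS = V_DD − I_D R_D = 3.34 − 0.362 × 27.5 = -6.6 V.
But -6.6 V < V_ov = 0.42 V, so the device is actually in triode.
In triode I_D = k_n[V_ov V_DS − ½ V_DS²] and I_D = (V_DD − V_DS)/R_D. Equating: 56.4 V_DS² − 48.35 V_DS + 3.34 = 0, giving V_DS = 0.0758 V (the root below V_ov).
I_D = (3.34 − 0.0758) / 27.5 = 0.119 mA.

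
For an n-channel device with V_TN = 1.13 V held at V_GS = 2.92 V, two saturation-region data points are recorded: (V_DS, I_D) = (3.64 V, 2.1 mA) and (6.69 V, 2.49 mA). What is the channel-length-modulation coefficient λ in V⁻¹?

With V_GS fixed, I_D ∝ (1 + λ V_DS) in saturation, so I_D2/I_D1 = (1 + λ V_DS2)/(1 + λ V_DS1).
2.49/2.1 = 1.186 = (1 + 6.69 λ)/(1 + 3.64 λ).
Solving: λ (I_D1 V_DS2 − I_D2 V_DS1) = I_D2 − I_D1, so λ = (2.49 − 2.1) / (2.1 × 6.69 − 2.49 × 3.64) = 0.39 / 4.99 = 0.0782 V⁻¹.

λ = 0.0782 V⁻¹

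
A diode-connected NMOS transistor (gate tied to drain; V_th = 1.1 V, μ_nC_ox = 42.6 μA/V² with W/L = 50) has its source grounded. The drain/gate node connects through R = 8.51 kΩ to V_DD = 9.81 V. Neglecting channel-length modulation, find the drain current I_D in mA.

I_D = 0.915 mA

With gate tied to drain, V_GS = V_DS ≥ V_GS − V_th, so the device is in saturation.
k_n = μ_nC_ox · (W/L) = 2.13 mA/V².
KCL at the drain: ½ k_n (V_GS − V_th)² = (V_DD − V_GS)/R.
Let x = V_GS − 1.1. Then 9.06 x² + x − 8.71 = 0, giving x = 0.927 V (positive root), so V_GS = 2.03 V.
I_D = (V_DD − V_GS)/R = (9.81 − 2.03) / 8.51 = 0.915 mA.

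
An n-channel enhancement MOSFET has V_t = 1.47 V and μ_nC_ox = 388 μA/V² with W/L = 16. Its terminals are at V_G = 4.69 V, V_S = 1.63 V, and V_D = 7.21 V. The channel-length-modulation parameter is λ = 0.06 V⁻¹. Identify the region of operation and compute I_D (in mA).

Saturation; I_D = 10.5 mA

V_GS = V_G − V_S = 4.69 − 1.63 = 3.06 V; V_DS = V_D − V_S = 7.21 − 1.63 = 5.58 V.
k_n = μ_nC_ox · (W/L) = 6.208 mA/V².
V_ov = V_GS − V_t = 3.06 − 1.47 = 1.59 V.
Since V_DS = 5.58 V ≥ V_ov = 1.59 V, the device is in saturation.
I_D = ½ k_n V_ov² (1 + λ V_DS) = 0.5 × 6.208 × 1.59² × (1 + 0.06 × 5.58) = 10.5 mA.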